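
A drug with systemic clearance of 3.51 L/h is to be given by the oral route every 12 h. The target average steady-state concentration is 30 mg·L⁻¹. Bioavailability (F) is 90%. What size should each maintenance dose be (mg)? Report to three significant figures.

At steady state, dose per interval replaces the amount cleared in that interval: F·D/τ = CL·Css.
D = CL × Css × τ / F = 3.510 × 30 × 12 / 0.9 = 1404 mg

1400 mg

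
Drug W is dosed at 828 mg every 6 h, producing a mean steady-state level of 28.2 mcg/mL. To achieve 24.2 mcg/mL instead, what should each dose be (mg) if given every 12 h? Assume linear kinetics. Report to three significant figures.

1420 mg

With linear kinetics, Css is proportional to dose rate (D/τ) at fixed clearance.
D₂ = D₁ × (Css,target / Css,current) × (τ₂/τ₁) = 828 × (24.2/28.2) × (12/6) = 1421 mg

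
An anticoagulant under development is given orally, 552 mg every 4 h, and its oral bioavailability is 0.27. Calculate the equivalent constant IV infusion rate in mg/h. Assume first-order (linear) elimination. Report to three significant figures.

37.3 mg/h

Equivalent systemic input: infusion rate = F·D/τ.
Rate = 0.27 × 552 / 4 = 37.26 mg/h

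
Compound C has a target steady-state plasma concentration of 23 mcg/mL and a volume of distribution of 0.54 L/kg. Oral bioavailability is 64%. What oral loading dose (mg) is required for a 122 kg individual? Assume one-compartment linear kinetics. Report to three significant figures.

Total Vd = 0.54 × 122 = 65.88 L
LD = Vd × C / F = 65.88 × 23.00 / 0.64 = 2368 mg

2370 mg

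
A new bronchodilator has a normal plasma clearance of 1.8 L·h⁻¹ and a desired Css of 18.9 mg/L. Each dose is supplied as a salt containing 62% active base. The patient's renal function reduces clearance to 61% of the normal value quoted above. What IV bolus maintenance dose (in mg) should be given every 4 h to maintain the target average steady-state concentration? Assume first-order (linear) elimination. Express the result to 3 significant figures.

Patient clearance = 0.61 × 1.800 = 1.098 L/h
D = CL × Css × τ / S = 1.098 × 18.9 × 4 / 0.62 = 133.9 mg

134 mg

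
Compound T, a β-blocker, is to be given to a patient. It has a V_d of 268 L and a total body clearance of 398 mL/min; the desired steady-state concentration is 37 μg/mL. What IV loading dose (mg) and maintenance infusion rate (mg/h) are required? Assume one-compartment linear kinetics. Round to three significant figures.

Loading dose = Vd × C = 268.0 × 37 = 9916 mg
Convert clearance: 398 mL/min × 60 min/h ÷ 1000 mL/L = 23.88 L/h
Maintenance infusion rate = CL × Css = 23.88 × 37 = 883.6 mg/h

(a) 9920 mg; (b) 884 mg/h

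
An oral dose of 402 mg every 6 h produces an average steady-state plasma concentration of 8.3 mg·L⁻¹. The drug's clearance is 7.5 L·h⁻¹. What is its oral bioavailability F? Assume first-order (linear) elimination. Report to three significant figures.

0.929

F·D/τ = CL·Css at steady state → F = CL·Css·τ / D.
F = 7.5 × 8.3 × 6 / 402 = 0.929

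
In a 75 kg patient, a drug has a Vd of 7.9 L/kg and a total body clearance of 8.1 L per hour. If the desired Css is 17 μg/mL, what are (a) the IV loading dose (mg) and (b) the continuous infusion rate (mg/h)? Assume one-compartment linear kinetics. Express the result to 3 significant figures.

Vd(total) = 75 kg × 7.9 L/kg = 592.5 L
Loading dose = Vd × C = 592.5 × 17 = 10070 mg
Infusion rate = 8.100 L/h × 17 mg/L = 137.7 mg/h

(a) 10100 mg; (b) 138 mg/h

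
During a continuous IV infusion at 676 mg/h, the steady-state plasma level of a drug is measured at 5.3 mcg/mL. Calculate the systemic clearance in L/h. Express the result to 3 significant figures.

At steady state, infusion rate = CL × Css, so CL = rate / Css.
CL = 676 / 5.3 = 127.5 L/h

128 L/h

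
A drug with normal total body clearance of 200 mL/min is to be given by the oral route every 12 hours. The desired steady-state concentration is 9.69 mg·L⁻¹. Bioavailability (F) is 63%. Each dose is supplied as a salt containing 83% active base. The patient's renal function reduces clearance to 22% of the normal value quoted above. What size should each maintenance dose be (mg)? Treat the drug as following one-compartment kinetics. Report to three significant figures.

Convert clearance: 200 mL/min × 60 min/h ÷ 1000 mL/L = 12.00 L/h
Patient clearance = 0.22 × 12.00 = 2.640 L/h
At steady state, dose per interval replaces the amount cleared in that interval: F·S·D/τ = CL·Css.
D = CL × Css × τ / F / S = 2.640 × 9.69 × 12 / 0.63 / 0.83 = 587.1 mg

587 mg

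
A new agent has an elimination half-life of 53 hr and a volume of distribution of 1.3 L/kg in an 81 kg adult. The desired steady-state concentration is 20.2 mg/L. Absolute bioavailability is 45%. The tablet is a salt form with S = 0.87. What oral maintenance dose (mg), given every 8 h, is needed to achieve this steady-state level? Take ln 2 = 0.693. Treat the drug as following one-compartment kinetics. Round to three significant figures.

Vd(total) = 81 kg × 1.3 L/kg = 105.3 L
CL = 0.693 × Vd / t½ = 0.693 × 105.3 / 53 = 1.377 L/h
D = CL × Css × τ / F / S = 1.377 × 20.2 × 8 / 0.45 / 0.87 = 568.4 mg

568 mg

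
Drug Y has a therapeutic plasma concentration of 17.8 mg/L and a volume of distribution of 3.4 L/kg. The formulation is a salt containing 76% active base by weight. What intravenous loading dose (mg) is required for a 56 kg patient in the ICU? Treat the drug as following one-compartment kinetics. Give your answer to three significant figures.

Vd(total) = 56 kg × 3.4 L/kg = 190.4 L
LD = Vd × C / S = 190.4 × 17.80 / 0.76 = 4459 mg

4460 mg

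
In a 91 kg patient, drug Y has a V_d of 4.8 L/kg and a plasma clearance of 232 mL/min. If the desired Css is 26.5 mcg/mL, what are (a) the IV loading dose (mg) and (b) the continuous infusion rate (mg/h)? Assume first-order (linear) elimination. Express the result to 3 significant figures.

Total Vd = 4.8 × 91 = 436.8 L
LD = Vd · C_target = 436.8 × 26.5 = 11580 mg
Convert clearance: 232 mL/min × 60 min/h ÷ 1000 mL/L = 13.92 L/h
Infusion rate = 13.92 L/h × 26.5 mg/L = 368.9 mg/h

(a) 11600 mg; (b) 369 mg/h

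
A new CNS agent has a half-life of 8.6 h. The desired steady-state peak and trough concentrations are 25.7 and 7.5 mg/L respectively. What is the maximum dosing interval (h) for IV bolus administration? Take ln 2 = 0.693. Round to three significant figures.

k = 0.693 / t½ = 0.693 / 8.6 = 0.08058 h⁻¹
Between IV bolus doses, concentration decays as C = C₀·e^(−kτ), so C_peak/C_trough = e^(kτ).
τ_max = ln(C_peak/C_trough) / k = ln(25.7/7.5) / 0.08058 = 1.232 / 0.08058 = 15.29 h

15.3 h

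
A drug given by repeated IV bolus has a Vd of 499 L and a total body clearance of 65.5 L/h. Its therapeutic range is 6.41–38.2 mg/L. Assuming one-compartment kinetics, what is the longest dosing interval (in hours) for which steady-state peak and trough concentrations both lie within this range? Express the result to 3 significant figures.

k = CL / Vd = 65.50 / 499.0 = 0.1313 h⁻¹
Between IV bolus doses, concentration decays as C = C₀·e^(−kτ), so C_peak/C_trough = e^(kτ).
τ_max = ln(C_peak/C_trough) / k = ln(38.2/6.41) / 0.1313 = 1.785 / 0.1313 = 13.59 h

13.6 h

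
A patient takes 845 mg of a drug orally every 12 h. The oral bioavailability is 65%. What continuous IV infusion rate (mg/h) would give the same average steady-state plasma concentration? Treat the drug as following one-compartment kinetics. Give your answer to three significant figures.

Equivalent systemic input: infusion rate = F·D/τ.
Rate = 0.65 × 845 / 12 = 45.77 mg/h

45.8 mg/h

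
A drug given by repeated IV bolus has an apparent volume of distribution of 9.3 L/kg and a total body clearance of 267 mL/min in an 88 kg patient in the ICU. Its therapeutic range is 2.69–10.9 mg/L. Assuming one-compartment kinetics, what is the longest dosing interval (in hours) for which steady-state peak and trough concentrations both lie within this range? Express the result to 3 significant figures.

Total Vd = 9.3 × 88 = 818.4 L
Convert clearance: 267 mL/min × 60 min/h ÷ 1000 mL/L = 16.02 L/h
k = CL / Vd = 16.02 / 818.4 = 0.01957 h⁻¹
Between IV bolus doses, concentration decays as C = C₀·e^(−kτ), so C_peak/C_trough = e^(kτ).
τ_max = ln(C_peak/C_trough) / k = ln(10.9/2.69) / 0.01957 = 1.399 / 0.01957 = 71.49 h

71.5 h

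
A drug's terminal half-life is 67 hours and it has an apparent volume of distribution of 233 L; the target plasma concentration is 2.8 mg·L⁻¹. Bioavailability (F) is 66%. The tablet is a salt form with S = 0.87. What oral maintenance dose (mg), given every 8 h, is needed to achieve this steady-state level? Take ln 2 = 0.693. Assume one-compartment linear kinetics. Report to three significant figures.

94.0 mg

k = 0.693/67 = 0.01034 h⁻¹, so CL = k·Vd = 0.01034 × 233.0 = 2.409 L/h
D = CL × Css × τ / F / S = 2.409 × 2.8 × 8 / 0.66 / 0.87 = 93.98 mg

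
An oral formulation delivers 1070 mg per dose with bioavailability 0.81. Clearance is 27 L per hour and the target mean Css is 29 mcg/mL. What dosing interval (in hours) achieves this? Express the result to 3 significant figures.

1.11 h

F·D/τ = CL·Css → τ = F·D / (CL·Css).
τ = 0.81 × 1070 / (27 × 29) = 1.107 h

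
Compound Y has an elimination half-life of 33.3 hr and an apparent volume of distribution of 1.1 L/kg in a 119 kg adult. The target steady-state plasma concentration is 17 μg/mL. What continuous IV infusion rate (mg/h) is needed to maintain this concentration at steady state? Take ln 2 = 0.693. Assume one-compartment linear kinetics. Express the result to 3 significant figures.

46.3 mg/h

Vd = 1.1 L/kg × 119 kg = 130.9 L
CL = ln 2 · Vd / t½ = 0.693 × 130.9 / 33.3 = 2.724 L/h
Infusion rate = CL × Css = 2.724 × 17 = 46.31 mg/h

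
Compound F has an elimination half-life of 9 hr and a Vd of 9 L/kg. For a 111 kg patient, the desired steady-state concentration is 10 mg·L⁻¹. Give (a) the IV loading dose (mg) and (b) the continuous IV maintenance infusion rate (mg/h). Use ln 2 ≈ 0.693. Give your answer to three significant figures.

Total Vd = 9 × 111 = 999.0 L
LD = Vd × C = 999.0 × 10 = 9990 mg
CL = 0.693 × Vd / t½ = 0.693 × 999.0 / 9 = 76.92 L/h
Infusion rate = CL × Css = 76.92 × 10 = 769.2 mg/h

(a) 9990 mg; (b) 769 mg/h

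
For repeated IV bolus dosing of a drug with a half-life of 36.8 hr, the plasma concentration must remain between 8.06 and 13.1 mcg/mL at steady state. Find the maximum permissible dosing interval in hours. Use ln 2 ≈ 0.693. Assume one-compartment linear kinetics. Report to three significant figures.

25.8 h

k = 0.693 / t½ = 0.693 / 36.8 = 0.01883 h⁻¹
Between IV bolus doses, concentration decays as C = C₀·e^(−kτ), so C_peak/C_trough = e^(kτ).
τ_max = ln(C_peak/C_trough) / k = ln(13.1/8.06) / 0.01883 = 0.4857 / 0.01883 = 25.79 h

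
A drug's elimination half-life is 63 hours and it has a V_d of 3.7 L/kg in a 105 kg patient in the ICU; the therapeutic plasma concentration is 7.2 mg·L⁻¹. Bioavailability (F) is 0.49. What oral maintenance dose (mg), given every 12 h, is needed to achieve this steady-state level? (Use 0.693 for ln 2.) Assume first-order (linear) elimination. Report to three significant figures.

754 mg

Total Vd = 3.7 × 105 = 388.5 L
CL = 0.693 × Vd / t½ = 0.693 × 388.5 / 63 = 4.274 L/h
D = CL × Css × τ / F = 4.274 × 7.2 × 12 / 0.49 = 753.6 mg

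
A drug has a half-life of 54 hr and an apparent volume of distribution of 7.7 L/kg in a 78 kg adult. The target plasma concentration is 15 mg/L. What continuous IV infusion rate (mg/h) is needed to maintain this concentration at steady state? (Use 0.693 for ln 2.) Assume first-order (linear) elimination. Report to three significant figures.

116 mg/h

Vd = 7.7 L/kg × 78 kg = 600.6 L
CL = 0.693 × Vd / t½ = 0.693 × 600.6 / 54 = 7.708 L/h
Infusion rate = CL × Css = 7.708 × 15 = 115.6 mg/h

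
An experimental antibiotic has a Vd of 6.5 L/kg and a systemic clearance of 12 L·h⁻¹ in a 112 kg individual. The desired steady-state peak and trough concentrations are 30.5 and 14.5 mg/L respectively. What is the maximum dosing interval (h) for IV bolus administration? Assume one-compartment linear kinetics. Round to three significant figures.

Vd(total) = 112 kg × 6.5 L/kg = 728.0 L
k = CL / Vd = 12.00 / 728.0 = 0.01648 h⁻¹
Between IV bolus doses, concentration decays as C = C₀·e^(−kτ), so C_peak/C_trough = e^(kτ).
τ_max = ln(C_peak/C_trough) / k = ln(30.5/14.5) / 0.01648 = 0.7436 / 0.01648 = 45.12 h

45.1 h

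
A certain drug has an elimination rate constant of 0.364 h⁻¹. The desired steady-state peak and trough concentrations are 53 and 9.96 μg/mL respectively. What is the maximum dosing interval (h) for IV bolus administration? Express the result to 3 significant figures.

4.59 h

Between IV bolus doses, concentration decays as C = C₀·e^(−kτ), so C_peak/C_trough = e^(kτ).
τ_max = ln(C_peak/C_trough) / k = ln(53/9.96) / 0.3640 = 1.672 / 0.3640 = 4.593 h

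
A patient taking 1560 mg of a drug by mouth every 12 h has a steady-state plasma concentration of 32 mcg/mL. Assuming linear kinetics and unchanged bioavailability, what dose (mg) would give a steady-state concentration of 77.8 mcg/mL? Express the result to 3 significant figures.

For first-order elimination, Css ∝ F·D/(CL·τ); F and CL are unchanged, so Css ∝ D/τ.
D₂ = D₁ × (Css,target / Css,current) = 1560 × 77.8/32 = 3793 mg

3790 mg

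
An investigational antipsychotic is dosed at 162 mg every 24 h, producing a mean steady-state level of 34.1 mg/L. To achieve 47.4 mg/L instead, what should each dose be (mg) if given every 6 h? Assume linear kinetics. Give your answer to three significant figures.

For first-order elimination, Css ∝ F·D/(CL·τ); F and CL are unchanged, so Css ∝ D/τ.
D₂ = D₁ × (Css,target / Css,current) × (τ₂/τ₁) = 162 × (47.4/34.1) × (6/24) = 56.30 mg

56.3 mg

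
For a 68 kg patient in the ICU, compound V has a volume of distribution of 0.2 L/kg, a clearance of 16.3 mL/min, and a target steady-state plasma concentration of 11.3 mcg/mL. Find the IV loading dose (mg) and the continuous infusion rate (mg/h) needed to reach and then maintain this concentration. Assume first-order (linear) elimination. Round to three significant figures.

Vd(total) = 68 kg × 0.2 L/kg = 13.60 L
Loading dose = Vd × C = 13.60 × 11.3 = 153.7 mg
Convert clearance: 16.3 mL/min × 60 min/h ÷ 1000 mL/L = 0.9780 L/h
Maintenance: replace elimination → rate = CL × Css = 0.9780 × 11.3 = 11.05 mg/h

(a) 154 mg; (b) 11.1 mg/h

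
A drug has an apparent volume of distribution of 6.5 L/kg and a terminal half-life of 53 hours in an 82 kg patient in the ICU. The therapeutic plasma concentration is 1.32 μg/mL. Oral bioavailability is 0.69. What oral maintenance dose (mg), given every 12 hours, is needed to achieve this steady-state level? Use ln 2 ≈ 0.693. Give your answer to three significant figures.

160 mg

Vd = 6.5 L/kg × 82 kg = 533.0 L
CL = 0.693 × Vd / t½ = 0.693 × 533.0 / 53 = 6.969 L/h
D = CL × Css × τ / F = 6.969 × 1.32 × 12 / 0.69 = 160.0 mg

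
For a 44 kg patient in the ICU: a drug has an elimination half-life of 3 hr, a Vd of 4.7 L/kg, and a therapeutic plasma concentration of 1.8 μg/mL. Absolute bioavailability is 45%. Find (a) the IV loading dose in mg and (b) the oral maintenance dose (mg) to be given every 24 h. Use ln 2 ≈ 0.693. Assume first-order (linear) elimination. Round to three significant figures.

Vd = 4.7 L/kg × 44 kg = 206.8 L
LD = Vd × C = 206.8 × 1.8 = 372.2 mg
CL = 0.693 × Vd / t½ = 0.693 × 206.8 / 3 = 47.77 L/h
D = CL × Css × τ / F = 47.77 × 1.8 × 24 / 0.45 = 4586 mg

(a) 372 mg; (b) 4590 mg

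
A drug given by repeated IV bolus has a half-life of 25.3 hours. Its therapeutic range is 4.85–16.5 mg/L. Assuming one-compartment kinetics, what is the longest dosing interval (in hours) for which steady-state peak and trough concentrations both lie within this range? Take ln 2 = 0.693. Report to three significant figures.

44.7 h

k = 0.693 / t½ = 0.693 / 25.3 = 0.02739 h⁻¹
Between IV bolus doses, concentration decays as C = C₀·e^(−kτ), so C_peak/C_trough = e^(kτ).
τ_max = ln(C_peak/C_trough) / k = ln(16.5/4.85) / 0.02739 = 1.224 / 0.02739 = 44.69 h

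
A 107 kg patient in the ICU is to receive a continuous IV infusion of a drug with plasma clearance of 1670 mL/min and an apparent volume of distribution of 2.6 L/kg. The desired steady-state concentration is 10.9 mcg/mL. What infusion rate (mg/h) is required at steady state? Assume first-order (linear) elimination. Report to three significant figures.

1090 mg/h

CL = 1670 mL/min × 60/1000 = 100.2 L/h
Rate = CL × Css = 100.2 × 10.9 = 1092 mg/h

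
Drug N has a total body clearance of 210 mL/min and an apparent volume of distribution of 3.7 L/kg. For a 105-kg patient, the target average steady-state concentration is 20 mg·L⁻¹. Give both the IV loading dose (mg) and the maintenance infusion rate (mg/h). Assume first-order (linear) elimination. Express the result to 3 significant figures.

Total Vd = 3.7 × 105 = 388.5 L
LD = Vd · C_target = 388.5 × 20 = 7770 mg
Convert clearance: 210 mL/min × 60 min/h ÷ 1000 mL/L = 12.60 L/h
Maintenance infusion rate = CL × Css = 12.60 × 20 = 252.0 mg/h

(a) 7770 mg; (b) 252 mg/h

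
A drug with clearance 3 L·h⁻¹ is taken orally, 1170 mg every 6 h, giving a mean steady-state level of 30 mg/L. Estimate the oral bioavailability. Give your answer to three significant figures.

0.462

F·D/τ = CL·Css at steady state → F = CL·Css·τ / D.
F = 3 × 30 × 6 / 1170 = 0.462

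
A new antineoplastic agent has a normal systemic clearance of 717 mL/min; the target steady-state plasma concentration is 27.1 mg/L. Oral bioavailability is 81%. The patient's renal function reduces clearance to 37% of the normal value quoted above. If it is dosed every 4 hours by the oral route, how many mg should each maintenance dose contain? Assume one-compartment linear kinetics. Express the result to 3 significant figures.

CL = 717 mL/min × 60/1000 = 43.02 L/h
Patient clearance = 0.37 × 43.02 = 15.92 L/h
At steady state, dose per interval replaces the amount cleared in that interval: F·D/τ = CL·Css.
D = CL × Css × τ / F = 15.92 × 27.1 × 4 / 0.81 = 2131 mg

2130 mg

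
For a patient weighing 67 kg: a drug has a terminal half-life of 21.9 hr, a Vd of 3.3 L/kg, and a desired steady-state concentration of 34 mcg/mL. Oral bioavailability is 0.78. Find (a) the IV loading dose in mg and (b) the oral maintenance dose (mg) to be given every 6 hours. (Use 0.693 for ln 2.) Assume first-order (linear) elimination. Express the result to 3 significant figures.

(a) 7520 mg; (b) 1830 mg

Vd(total) = 67 kg × 3.3 L/kg = 221.1 L
LD = Vd × C = 221.1 × 34 = 7517 mg
CL = 0.693 × Vd / t½ = 0.693 × 221.1 / 21.9 = 6.996 L/h
D = CL × Css × τ / F = 6.996 × 34 × 6 / 0.78 = 1830 mg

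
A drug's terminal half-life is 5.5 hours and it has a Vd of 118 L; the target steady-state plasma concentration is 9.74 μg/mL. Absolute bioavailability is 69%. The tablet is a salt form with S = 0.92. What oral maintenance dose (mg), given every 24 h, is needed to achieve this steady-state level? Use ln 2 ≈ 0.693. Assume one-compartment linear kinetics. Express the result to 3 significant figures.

5480 mg

CL = 0.693 × Vd / t½ = 0.693 × 118.0 / 5.5 = 14.87 L/h
D = CL × Css × τ / F / S = 14.87 × 9.74 × 24 / 0.69 / 0.92 = 5476 mg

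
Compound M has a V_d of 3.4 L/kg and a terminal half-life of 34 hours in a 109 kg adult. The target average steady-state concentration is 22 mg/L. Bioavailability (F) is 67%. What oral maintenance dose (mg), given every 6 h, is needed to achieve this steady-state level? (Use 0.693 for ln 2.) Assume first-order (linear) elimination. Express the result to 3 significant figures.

1490 mg

Vd(total) = 109 kg × 3.4 L/kg = 370.6 L
CL = 0.693 × Vd / t½ = 0.693 × 370.6 / 34 = 7.554 L/h
D = CL × Css × τ / F = 7.554 × 22 × 6 / 0.67 = 1488 mg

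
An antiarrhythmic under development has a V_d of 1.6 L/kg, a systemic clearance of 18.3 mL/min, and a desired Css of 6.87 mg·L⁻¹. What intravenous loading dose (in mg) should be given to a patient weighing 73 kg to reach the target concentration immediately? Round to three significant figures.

Total Vd = 1.6 × 73 = 116.8 L
LD is governed by Vd — clearance does not enter the loading-dose calculation.
LD = Vd × C = 116.8 × 6.870 = 802.4 mg

802 mg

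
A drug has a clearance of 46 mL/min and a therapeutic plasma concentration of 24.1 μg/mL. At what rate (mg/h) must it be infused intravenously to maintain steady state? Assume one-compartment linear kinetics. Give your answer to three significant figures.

66.5 mg/h

Convert clearance: 46 mL/min × 60 min/h ÷ 1000 mL/L = 2.760 L/h
R₀ = 2.760 × 24.1 = 66.52 mg/h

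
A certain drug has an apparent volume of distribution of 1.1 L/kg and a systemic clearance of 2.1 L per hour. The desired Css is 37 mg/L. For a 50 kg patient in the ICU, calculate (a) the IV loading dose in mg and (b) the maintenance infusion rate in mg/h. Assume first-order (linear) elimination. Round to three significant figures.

Vd = 1.1 L/kg × 50 kg = 55.00 L
LD = Vd · C_target = 55.00 × 37 = 2035 mg
Infusion rate = 2.100 L/h × 37 mg/L = 77.70 mg/h

(a) 2040 mg; (b) 77.7 mg/h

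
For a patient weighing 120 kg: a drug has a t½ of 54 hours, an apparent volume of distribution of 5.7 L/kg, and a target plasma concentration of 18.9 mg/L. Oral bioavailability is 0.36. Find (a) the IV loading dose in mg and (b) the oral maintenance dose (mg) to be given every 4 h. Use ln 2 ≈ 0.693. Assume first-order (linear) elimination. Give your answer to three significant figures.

(a) 12900 mg; (b) 1840 mg

Vd = 5.7 L/kg × 120 kg = 684.0 L
LD = Vd × C = 684.0 × 18.9 = 12930 mg
CL = 0.693 × Vd / t½ = 0.693 × 684.0 / 54 = 8.778 L/h
D = CL × Css × τ / F = 8.778 × 18.9 × 4 / 0.36 = 1843 mg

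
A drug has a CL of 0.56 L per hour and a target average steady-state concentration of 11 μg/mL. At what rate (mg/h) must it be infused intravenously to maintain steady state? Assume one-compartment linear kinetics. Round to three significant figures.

Infusion rate = CL · Css = 0.5600 L/h × 11 mg/L = 6.160 mg/h

6.16 mg/h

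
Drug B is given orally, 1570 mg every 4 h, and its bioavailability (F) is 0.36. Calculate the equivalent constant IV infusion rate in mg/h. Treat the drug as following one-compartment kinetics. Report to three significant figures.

Equivalent systemic input: infusion rate = F·D/τ.
Rate = 0.36 × 1570 / 4 = 141.3 mg/h

141 mg/h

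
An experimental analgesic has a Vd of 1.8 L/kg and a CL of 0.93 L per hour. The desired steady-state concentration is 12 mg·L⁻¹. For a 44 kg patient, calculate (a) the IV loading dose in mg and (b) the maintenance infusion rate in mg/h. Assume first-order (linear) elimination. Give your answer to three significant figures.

(a) 950 mg; (b) 11.2 mg/h

Total Vd = 1.8 × 44 = 79.20 L
Loading dose = Vd × C = 79.20 × 12 = 950.4 mg
Infusion rate = 0.9300 L/h × 12 mg/L = 11.16 mg/h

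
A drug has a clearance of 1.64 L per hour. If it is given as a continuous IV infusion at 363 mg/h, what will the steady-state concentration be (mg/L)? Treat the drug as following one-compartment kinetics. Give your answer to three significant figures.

Css = rate / CL = 363 / 1.640 = 221.3 mg/L

221 mg/L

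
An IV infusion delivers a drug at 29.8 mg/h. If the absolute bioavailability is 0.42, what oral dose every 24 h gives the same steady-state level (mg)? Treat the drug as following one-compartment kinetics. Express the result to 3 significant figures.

To maintain the same Css, the systemic dosing rate must be unchanged: F·D/τ = infusion rate.
D = rate × τ / F = 29.8 × 24 / 0.42 = 1703 mg

1700 mg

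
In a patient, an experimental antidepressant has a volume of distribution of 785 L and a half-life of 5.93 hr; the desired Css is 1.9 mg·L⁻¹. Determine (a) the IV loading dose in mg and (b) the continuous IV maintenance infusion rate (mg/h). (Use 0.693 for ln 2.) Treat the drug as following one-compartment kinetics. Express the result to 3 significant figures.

LD = Vd × C = 785.0 × 1.9 = 1492 mg
CL = 0.693 × Vd / t½ = 0.693 × 785.0 / 5.93 = 91.74 L/h
Infusion rate = CL × Css = 91.74 × 1.9 = 174.3 mg/h

(a) 1490 mg; (b) 174 mg/h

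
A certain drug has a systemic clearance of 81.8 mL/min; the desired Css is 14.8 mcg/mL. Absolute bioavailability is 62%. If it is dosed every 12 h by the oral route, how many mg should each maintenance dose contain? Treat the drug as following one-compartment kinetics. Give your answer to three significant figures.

CL = 81.8 mL/min × 60/1000 = 4.908 L/h
D = CL × Css × τ / F = 4.908 × 14.8 × 12 / 0.62 = 1406 mg

1410 mg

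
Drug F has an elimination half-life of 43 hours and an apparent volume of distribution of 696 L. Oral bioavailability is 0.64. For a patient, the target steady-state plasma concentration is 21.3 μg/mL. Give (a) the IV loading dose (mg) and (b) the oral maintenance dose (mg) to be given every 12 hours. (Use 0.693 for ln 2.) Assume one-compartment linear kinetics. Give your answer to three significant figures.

LD = Vd × C = 696.0 × 21.3 = 14820 mg
CL = 0.693 × Vd / t½ = 0.693 × 696.0 / 43 = 11.22 L/h
D = CL × Css × τ / F = 11.22 × 21.3 × 12 / 0.64 = 4481 mg

(a) 14800 mg; (b) 4480 mg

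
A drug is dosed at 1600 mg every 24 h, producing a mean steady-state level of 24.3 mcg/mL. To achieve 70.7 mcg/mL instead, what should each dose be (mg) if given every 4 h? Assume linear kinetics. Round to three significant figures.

For first-order elimination, Css ∝ F·D/(CL·τ); F and CL are unchanged, so Css ∝ D/τ.
D₂ = D₁ × (Css,target / Css,current) × (τ₂/τ₁) = 1600 × (70.7/24.3) × (4/24) = 775.9 mg

776 mg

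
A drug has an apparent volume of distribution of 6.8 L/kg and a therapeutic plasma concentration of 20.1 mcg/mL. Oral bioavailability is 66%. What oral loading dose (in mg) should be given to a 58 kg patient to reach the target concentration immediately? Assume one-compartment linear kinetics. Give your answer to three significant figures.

12000 mg

Total Vd = 6.8 × 58 = 394.4 L
The loading dose fills Vd to the target concentration.
LD = Vd × C / F = 394.4 × 20.10 / 0.66 = 12010 mg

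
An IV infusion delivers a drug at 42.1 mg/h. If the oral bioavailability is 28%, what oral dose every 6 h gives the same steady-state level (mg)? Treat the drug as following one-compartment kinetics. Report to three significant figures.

To maintain the same Css, the systemic dosing rate must be unchanged: F·D/τ = infusion rate.
D = rate × τ / F = 42.1 × 6 / 0.28 = 902.1 mg

902 mg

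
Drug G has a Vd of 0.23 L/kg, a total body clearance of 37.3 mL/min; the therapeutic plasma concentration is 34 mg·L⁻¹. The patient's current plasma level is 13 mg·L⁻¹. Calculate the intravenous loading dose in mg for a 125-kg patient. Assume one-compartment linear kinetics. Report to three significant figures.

Vd(total) = 125 kg × 0.23 L/kg = 28.75 L
Concentration deficit ΔC = 34 − 13 = 21.00 mg/L
LD = Vd × ΔC = 28.75 × 21.00 = 603.8 mg

604 mg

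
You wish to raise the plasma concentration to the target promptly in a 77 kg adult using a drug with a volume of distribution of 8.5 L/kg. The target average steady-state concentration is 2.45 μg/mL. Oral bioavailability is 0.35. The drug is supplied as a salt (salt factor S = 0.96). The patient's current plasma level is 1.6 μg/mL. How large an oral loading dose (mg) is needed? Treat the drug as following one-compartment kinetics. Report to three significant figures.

Vd = 8.5 L/kg × 77 kg = 654.5 L
Concentration deficit ΔC = 2.45 − 1.6 = 0.8500 mg/L
LD = Vd × ΔC / F / S = 654.5 × 0.8500 / 0.35 / 0.96 = 1656 mg

1660 mg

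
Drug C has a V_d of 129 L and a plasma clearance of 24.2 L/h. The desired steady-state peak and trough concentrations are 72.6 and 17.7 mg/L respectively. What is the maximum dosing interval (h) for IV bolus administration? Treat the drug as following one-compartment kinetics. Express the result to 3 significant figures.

k = CL / Vd = 24.20 / 129.0 = 0.1876 h⁻¹
Between IV bolus doses, concentration decays as C = C₀·e^(−kτ), so C_peak/C_trough = e^(kτ).
τ_max = ln(C_peak/C_trough) / k = ln(72.6/17.7) / 0.1876 = 1.411 / 0.1876 = 7.521 h

7.52 h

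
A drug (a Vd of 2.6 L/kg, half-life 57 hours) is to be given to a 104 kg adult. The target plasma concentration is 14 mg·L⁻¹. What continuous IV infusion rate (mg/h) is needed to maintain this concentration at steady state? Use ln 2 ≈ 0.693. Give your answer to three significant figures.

46.0 mg/h

Total Vd = 2.6 × 104 = 270.4 L
CL = 0.693 × Vd / t½ = 0.693 × 270.4 / 57 = 3.287 L/h
Infusion rate = CL × Css = 3.287 × 14 = 46.02 mg/h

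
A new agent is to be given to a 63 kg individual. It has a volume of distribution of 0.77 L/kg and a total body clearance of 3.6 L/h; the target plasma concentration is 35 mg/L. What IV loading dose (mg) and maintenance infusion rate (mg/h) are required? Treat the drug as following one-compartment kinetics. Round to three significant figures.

Vd(total) = 63 kg × 0.77 L/kg = 48.51 L
Loading: fill Vd to C_target → 48.51 L × 35 mg/L = 1698 mg
Maintenance: replace elimination → rate = CL × Css = 3.600 × 35 = 126.0 mg/h

(a) 1700 mg; (b) 126 mg/h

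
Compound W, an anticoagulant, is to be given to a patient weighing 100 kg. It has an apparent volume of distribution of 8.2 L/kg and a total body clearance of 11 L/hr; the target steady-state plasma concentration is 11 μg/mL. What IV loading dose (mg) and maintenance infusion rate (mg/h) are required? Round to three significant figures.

(a) 9020 mg; (b) 121 mg/h

Vd(total) = 100 kg × 8.2 L/kg = 820.0 L
Loading: fill Vd to C_target → 820.0 L × 11 mg/L = 9020 mg
Infusion rate = 11.00 L/h × 11 mg/L = 121.0 mg/h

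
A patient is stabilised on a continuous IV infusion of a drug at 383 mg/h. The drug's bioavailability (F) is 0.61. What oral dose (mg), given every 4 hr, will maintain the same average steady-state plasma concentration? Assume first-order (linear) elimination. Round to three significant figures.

To maintain the same Css, the systemic dosing rate must be unchanged: F·D/τ = infusion rate.
D = rate × τ / F = 383 × 4 / 0.61 = 2511 mg

2510 mg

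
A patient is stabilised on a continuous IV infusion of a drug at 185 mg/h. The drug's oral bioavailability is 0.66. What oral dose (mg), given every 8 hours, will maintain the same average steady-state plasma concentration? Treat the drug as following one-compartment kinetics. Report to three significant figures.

To maintain the same Css, the systemic dosing rate must be unchanged: F·D/τ = infusion rate.
D = rate × τ / F = 185 × 8 / 0.66 = 2242 mg

2240 mg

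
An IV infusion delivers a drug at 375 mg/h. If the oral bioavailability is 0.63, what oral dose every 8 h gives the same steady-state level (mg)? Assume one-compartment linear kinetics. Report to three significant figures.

To maintain the same Css, the systemic dosing rate must be unchanged: F·D/τ = infusion rate.
D = rate × τ / F = 375 × 8 / 0.63 = 4762 mg

4760 mg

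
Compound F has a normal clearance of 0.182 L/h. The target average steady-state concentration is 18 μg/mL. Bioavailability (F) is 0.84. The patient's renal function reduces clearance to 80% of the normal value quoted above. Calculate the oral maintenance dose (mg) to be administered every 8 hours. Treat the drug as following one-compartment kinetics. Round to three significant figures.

Patient clearance = 0.8 × 0.1820 = 0.1456 L/h
At steady state, dose per interval replaces the amount cleared in that interval: F·D/τ = CL·Css.
D = CL × Css × τ / F = 0.1456 × 18 × 8 / 0.84 = 24.96 mg

25.0 mg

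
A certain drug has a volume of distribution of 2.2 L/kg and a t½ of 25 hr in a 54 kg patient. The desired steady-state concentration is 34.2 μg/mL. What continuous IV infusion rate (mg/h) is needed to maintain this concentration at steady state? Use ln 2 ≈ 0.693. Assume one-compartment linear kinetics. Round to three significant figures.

Vd(total) = 54 kg × 2.2 L/kg = 118.8 L
CL = 0.693 × Vd / t½ = 0.693 × 118.8 / 25 = 3.293 L/h
Infusion rate = CL × Css = 3.293 × 34.2 = 112.6 mg/h

113 mg/h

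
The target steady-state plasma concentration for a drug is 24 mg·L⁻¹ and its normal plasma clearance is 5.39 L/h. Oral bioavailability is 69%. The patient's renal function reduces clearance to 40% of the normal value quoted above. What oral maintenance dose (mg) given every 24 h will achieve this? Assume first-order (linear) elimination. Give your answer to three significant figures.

1800 mg

Patient clearance = 0.4 × 5.390 = 2.156 L/h
At steady state, dose per interval replaces the amount cleared in that interval: F·D/τ = CL·Css.
D = CL × Css × τ / F = 2.156 × 24 × 24 / 0.69 = 1800 mg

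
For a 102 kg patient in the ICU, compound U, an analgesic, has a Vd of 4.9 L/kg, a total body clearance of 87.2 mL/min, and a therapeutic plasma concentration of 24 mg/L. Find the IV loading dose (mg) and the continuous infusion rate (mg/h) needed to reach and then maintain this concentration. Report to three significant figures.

(a) 12000 mg; (b) 126 mg/h

Total Vd = 4.9 × 102 = 499.8 L
Loading: fill Vd to C_target → 499.8 L × 24 mg/L = 12000 mg
CL = 87.2 mL/min = 87.2 × 0.06 = 5.232 L/h
Maintenance infusion rate = CL × Css = 5.232 × 24 = 125.6 mg/h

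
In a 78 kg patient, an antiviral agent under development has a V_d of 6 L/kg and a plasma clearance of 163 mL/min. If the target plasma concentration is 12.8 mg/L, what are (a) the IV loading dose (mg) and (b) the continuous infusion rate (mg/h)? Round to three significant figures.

Vd = 6 L/kg × 78 kg = 468.0 L
Loading: fill Vd to C_target → 468.0 L × 12.8 mg/L = 5990 mg
CL = 163 mL/min × 60/1000 = 9.780 L/h
Infusion rate = 9.780 L/h × 12.8 mg/L = 125.2 mg/h

(a) 5990 mg; (b) 125 mg/h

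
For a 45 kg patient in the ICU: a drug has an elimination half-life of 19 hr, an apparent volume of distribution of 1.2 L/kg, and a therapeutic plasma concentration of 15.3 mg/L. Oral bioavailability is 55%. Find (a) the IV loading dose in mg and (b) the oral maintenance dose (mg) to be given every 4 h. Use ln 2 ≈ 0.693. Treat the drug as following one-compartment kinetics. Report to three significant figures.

Total Vd = 1.2 × 45 = 54.00 L
LD = Vd × C = 54.00 × 15.3 = 826.2 mg
CL = 0.693 × Vd / t½ = 0.693 × 54.00 / 19 = 1.970 L/h
D = CL × Css × τ / F = 1.970 × 15.3 × 4 / 0.55 = 219.2 mg

(a) 826 mg; (b) 219 mg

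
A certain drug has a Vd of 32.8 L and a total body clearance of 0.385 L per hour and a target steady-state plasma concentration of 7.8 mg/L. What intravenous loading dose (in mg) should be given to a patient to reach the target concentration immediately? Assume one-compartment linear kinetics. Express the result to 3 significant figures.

256 mg

LD = Vd × C = 32.80 × 7.800 = 255.8 mg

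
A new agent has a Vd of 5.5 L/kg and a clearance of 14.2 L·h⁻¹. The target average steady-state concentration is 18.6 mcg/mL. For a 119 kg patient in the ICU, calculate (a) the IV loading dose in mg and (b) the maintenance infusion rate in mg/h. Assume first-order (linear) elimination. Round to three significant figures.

Vd(total) = 119 kg × 5.5 L/kg = 654.5 L
Loading dose = Vd × C = 654.5 × 18.6 = 12170 mg
Maintenance: replace elimination → rate = CL × Css = 14.20 × 18.6 = 264.1 mg/h

(a) 12200 mg; (b) 264 mg/h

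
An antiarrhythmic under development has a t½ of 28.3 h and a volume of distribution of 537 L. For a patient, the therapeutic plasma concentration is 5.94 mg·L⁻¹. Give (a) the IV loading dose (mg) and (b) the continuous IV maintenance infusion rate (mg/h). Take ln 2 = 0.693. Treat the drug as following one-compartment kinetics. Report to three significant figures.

(a) 3190 mg; (b) 78.1 mg/h

LD = Vd × C = 537.0 × 5.94 = 3190 mg
CL = 0.693 × Vd / t½ = 0.693 × 537.0 / 28.3 = 13.15 L/h
Infusion rate = CL × Css = 13.15 × 5.94 = 78.11 mg/h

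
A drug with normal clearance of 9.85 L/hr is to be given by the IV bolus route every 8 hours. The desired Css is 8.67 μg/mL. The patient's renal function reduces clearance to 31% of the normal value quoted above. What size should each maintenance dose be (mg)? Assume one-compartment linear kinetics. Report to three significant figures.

212 mg

Patient clearance = 0.31 × 9.850 = 3.054 L/h
D = CL × Css × τ = 3.054 × 8.67 × 8 = 211.8 mg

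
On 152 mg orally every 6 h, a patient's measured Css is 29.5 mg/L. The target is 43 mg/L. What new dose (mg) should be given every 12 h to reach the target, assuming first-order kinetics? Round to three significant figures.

With linear kinetics, Css is proportional to dose rate (D/τ) at fixed clearance.
D₂ = D₁ × (Css,target / Css,current) × (τ₂/τ₁) = 152 × (43/29.5) × (12/6) = 443.1 mg

443 mg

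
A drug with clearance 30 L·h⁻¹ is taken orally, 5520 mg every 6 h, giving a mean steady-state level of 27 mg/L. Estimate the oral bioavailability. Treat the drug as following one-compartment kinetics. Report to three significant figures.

F·D/τ = CL·Css at steady state → F = CL·Css·τ / D.
F = 30 × 27 × 6 / 5520 = 0.880

0.880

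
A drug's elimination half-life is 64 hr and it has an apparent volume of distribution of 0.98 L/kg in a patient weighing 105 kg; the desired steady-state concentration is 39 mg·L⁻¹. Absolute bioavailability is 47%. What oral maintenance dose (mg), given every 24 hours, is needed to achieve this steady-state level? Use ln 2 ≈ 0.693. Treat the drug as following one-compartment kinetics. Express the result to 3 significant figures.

Vd(total) = 105 kg × 0.98 L/kg = 102.9 L
CL = 0.693 × Vd / t½ = 0.693 × 102.9 / 64 = 1.114 L/h
D = CL × Css × τ / F = 1.114 × 39 × 24 / 0.47 = 2219 mg

2220 mg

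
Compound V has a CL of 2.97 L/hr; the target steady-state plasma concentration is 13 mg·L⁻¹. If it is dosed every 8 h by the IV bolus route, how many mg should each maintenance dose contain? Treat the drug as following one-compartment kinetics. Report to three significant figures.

D = CL × Css × τ = 2.970 × 13 × 8 = 308.9 mg

309 mg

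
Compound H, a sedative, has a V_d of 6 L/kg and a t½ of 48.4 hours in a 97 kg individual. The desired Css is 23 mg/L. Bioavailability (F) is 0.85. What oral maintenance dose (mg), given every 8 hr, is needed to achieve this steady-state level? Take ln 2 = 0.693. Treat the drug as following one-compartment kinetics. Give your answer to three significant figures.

1800 mg

Vd = 6 L/kg × 97 kg = 582.0 L
CL = 0.693 × Vd / t½ = 0.693 × 582.0 / 48.4 = 8.333 L/h
D = CL × Css × τ / F = 8.333 × 23 × 8 / 0.85 = 1804 mg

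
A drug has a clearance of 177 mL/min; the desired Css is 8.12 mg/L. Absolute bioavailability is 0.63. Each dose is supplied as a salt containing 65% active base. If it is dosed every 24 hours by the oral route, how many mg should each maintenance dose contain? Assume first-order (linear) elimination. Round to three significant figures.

5050 mg

Convert clearance: 177 mL/min × 60 min/h ÷ 1000 mL/L = 10.62 L/h
D = CL × Css × τ / F / S = 10.62 × 8.12 × 24 / 0.63 / 0.65 = 5054 mg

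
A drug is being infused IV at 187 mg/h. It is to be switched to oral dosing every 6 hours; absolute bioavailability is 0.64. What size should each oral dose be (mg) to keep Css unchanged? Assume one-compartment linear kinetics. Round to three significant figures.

1750 mg

To maintain the same Css, the systemic dosing rate must be unchanged: F·D/τ = infusion rate.
D = rate × τ / F = 187 × 6 / 0.64 = 1753 mg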